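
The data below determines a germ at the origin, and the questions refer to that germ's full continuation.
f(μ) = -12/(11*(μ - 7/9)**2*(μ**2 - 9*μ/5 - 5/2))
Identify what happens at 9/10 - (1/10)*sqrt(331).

The denominator factor μ**2 - 9*μ/5 - 5/2 vanishes at 9/10 - (1/10)*sqrt(331) and appears to the power 1; the numerator there equals -12/11, nonzero, and no other factor vanishes.
Hence a pole whose order is the multiplicity, 1.

The point is a pole of order 1.


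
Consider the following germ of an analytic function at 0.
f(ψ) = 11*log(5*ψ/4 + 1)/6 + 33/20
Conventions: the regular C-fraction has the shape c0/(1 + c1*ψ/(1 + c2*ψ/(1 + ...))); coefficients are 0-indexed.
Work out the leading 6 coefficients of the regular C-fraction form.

The regular C-fraction coefficients are [33/20, -25/18, 145/72, 15/232, 65/116, 29/156].

Taylor coefficients (expand at 0): a_0 = 33/20, a_1 = 55/24, a_2 = -275/192, a_3 = 1375/1152, a_4 = -6875/6144, a_5 = 6875/6144.
c0 = a_0 = 33/20. Peel one level at a time: if S = 1 + c*ψ/S' with S'(0) = 1, then c is the ψ-coefficient of S and S' = c*ψ/(S - 1).
S_1 = c0/f = 1 + (-25/18)*ψ + (3625/1296)*ψ^2 + ...; c1 = -25/18.
S_2 = c1*ψ/(S_1 - 1) = 1 + (145/72)*ψ + (-25/192)*ψ^2 + ...; c2 = 145/72.
S_3 = c2*ψ/(S_2 - 1) = 1 + (15/232)*ψ + (-975/26912)*ψ^2 + ...; c3 = 15/232.
S_4 = c3*ψ/(S_3 - 1) = 1 + (65/116)*ψ + (-5/48)*ψ^2 + ...; c4 = 65/116.
S_5 = c4*ψ/(S_4 - 1) = 1 + (29/156)*ψ + ...; c5 = 29/156.


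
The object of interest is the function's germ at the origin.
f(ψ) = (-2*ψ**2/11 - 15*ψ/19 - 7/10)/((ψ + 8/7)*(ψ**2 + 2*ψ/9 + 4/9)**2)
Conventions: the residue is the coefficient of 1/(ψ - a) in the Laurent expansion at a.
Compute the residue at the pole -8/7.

At the order-1 pole -8/7 set g(ψ) = (ψ - (-8/7))*f(ψ) = (-2*ψ**2/11 - 15*ψ/19 - 7/10)/(ψ**2 + 2*ψ/9 + 4/9)**2.
Simple pole: residue = g(a) at a = -8/7, which is -1590687/101156000.

The residue is -1590687/101156000.


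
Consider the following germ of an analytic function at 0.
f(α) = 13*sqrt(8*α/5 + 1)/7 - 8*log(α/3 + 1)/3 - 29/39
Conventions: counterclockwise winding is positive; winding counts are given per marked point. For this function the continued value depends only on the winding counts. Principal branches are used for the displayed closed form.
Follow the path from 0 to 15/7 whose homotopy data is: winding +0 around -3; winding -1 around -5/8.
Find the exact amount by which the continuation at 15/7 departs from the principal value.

Continued minus principal equals -(26/49)*sqrt(217).

The rational part is single-valued and drops out of the difference; each branch term changes only by its own monodromy.
(13/7)*sqrt(1 - α/(-5/8)): winding -1 is odd, the square root flips sign, contributing -2*(13/7)*sqrt(1 - (15/7)/(-5/8)) = -2*(13/7)*sqrt(31/7) = -(26/49)*sqrt(217).
(-8/3)*log(1 - α/(-3)): winding 0 around -3, so this term returns to its principal value, contribution 0.
Summing the contributions at α = 15/7 gives -(26/49)*sqrt(217).


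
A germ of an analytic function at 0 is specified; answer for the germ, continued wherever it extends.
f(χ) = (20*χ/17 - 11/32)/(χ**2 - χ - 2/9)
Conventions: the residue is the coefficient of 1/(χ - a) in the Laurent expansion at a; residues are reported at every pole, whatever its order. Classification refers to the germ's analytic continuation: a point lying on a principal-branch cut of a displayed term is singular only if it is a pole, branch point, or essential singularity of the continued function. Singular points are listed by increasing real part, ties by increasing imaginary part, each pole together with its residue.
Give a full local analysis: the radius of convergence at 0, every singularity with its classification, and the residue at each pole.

Radius of convergence at 0: -1/2 + (1/6)*sqrt(17).
At 1/2 - (1/6)*sqrt(17): a pole of order 1; residue 10/17 - (399/9248)*sqrt(17).
At 1/2 + (1/6)*sqrt(17): a pole of order 1; residue 10/17 + (399/9248)*sqrt(17).

Denominator factor (χ**2 - χ - 2/9): discriminant 17/9, real irrational roots 1/2 + (1/6)*sqrt(17) and 1/2 - (1/6)*sqrt(17); poles of order 1, moduli 1/2 + (1/6)*sqrt(17) and -1/2 + (1/6)*sqrt(17).
The radius of convergence is the smallest modulus among the singular points: -1/2 + (1/6)*sqrt(17).
The factor χ**2 - χ - 2/9 splits as (χ - a)(χ - a') with a = 1/2 - (1/6)*sqrt(17), a' = 1/2 + (1/6)*sqrt(17). At the order-1 pole a set g(χ) = (χ - a)*f(χ) = [20*χ/17 - 11/32] / (χ - a').
Simple pole: residue = g(a) at a = 1/2 - (1/6)*sqrt(17), which is 10/17 - (399/9248)*sqrt(17).
The factor χ**2 - χ - 2/9 splits as (χ - a)(χ - a') with a = 1/2 + (1/6)*sqrt(17), a' = 1/2 - (1/6)*sqrt(17). At the order-1 pole a set g(χ) = (χ - a)*f(χ) = [20*χ/17 - 11/32] / (χ - a').
Simple pole: residue = g(a) at a = 1/2 + (1/6)*sqrt(17), which is 10/17 + (399/9248)*sqrt(17).
List the singular points by increasing real part (a conjugate pair: the negative imaginary part first).


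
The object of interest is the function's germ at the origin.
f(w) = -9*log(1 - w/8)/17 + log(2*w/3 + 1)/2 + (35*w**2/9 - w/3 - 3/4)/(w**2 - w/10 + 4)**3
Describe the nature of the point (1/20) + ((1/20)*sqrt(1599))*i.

The denominator factor w**2 - w/10 + 4 vanishes at (1/20) + ((1/20)*sqrt(1599))*i and appears to the power 3; the numerator there equals (-5869/360) + ((1/360)*sqrt(1599))*i, nonzero, and no other factor vanishes.
The branch terms are analytic at this point.
Hence a pole whose order is the multiplicity, 3.

The point is a pole of order 3.


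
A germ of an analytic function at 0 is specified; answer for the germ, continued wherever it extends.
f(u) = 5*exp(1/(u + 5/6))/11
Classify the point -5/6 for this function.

The exponent 1/(u - (-5/6)) has a pole at -5/6, so exp(1/(u - (-5/6))) takes every nonzero value near it: an essential singularity (not a pole of any order).

The point is an essential singularity.


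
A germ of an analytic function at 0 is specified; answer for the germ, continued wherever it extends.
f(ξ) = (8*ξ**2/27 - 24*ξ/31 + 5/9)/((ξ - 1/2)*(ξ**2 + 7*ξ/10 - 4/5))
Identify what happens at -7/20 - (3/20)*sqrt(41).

The denominator factor ξ**2 + 7*ξ/10 - 4/5 vanishes at -7/20 - (3/20)*sqrt(41) and appears to the power 1; the numerator there equals 23774/20925 + (1027/6975)*sqrt(41), nonzero, and no other factor vanishes.
Hence a pole whose order is the multiplicity, 1.

The point is a pole of order 1.


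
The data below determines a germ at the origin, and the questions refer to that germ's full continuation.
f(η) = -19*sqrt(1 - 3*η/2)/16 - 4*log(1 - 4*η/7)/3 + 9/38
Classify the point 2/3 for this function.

The term (-19/16)*sqrt(1 - η/(2/3)) has argument 1 - 2/3/(2/3) = 0 at 2/3: a square-root (algebraic, two-sheeted) branch point; the remaining terms are analytic or single-valued there.

The point is an algebraic (square-root) branch point.


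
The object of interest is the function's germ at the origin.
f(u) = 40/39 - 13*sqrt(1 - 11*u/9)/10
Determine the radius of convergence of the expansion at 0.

Branch term (-13/10)*sqrt(1 - u/(9/11)): its argument vanishes at u = 9/11, a square-root branch point, modulus 9/11.
The radius of convergence is the smallest modulus among the singular points: 9/11.

The radius of convergence is 9/11.


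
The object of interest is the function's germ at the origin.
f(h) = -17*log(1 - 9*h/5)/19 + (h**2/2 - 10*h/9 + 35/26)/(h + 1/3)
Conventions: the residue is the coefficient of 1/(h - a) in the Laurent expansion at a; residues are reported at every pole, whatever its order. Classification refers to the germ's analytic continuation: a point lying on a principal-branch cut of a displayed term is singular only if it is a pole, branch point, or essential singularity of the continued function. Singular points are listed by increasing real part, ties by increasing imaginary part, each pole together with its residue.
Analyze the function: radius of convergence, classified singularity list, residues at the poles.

Denominator factor (h + 1/3): pole of order 1 at -1/3, modulus 1/3.
Branch term (-17/19)*log(1 - h/(5/9)): its argument vanishes at h = 5/9, a logarithmic branch point, modulus 5/9.
The radius of convergence is the smallest modulus among the singular points: 1/3.
The branch term is analytic at -1/3 and contributes nothing to the residue; only the rational part matters.
At the order-1 pole -1/3 set g(h) = (h - (-1/3))*(rational part) = h**2/2 - 10*h/9 + 35/26.
Simple pole: residue = g(a) at a = -1/3, which is 622/351.
List the singular points by increasing real part (a conjugate pair: the negative imaginary part first).

Radius of convergence at 0: 1/3.
At -1/3: a pole of order 1; residue 622/351.
At 5/9: a logarithmic branch point.


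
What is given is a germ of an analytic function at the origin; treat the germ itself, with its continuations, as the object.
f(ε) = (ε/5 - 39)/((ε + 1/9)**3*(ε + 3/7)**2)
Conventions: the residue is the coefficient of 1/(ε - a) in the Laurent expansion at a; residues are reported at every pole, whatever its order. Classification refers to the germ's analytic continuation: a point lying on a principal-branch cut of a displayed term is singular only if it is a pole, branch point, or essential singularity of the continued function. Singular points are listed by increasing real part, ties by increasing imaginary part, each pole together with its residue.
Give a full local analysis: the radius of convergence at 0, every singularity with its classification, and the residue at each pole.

Denominator factor (ε + 3/7)^2: pole of order 2 at -3/7, modulus 3/7.
Denominator factor (ε + 1/9)^3: pole of order 3 at -1/9, modulus 1/9.
The radius of convergence is the smallest modulus among the singular points: 1/9.
At the order-2 pole -3/7 set g(ε) = (ε - (-3/7))^2*f(ε) = (ε/5 - 39)/(ε + 1/9)**3.
Order-2 pole: residue = g'(a); g'(-3/7) = 2307683763/200000, so the residue is 2307683763/200000.
At the order-3 pole -1/9 set g(ε) = (ε - (-1/9))^3*f(ε) = (ε/5 - 39)/(ε + 3/7)**2.
Order-3 pole: residue = g''(a)/2; g''(-1/9) = -2307683763/100000, so the residue is -2307683763/200000.
List the singular points by increasing real part (a conjugate pair: the negative imaginary part first).

Radius of convergence at 0: 1/9.
At -3/7: a pole of order 2; residue 2307683763/200000.
At -1/9: a pole of order 3; residue -2307683763/200000.


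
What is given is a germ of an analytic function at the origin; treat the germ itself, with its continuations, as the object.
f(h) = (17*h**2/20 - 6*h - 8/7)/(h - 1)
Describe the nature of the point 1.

The point is a pole of order 1.

The denominator factor h - 1 vanishes at 1 and appears to the power 1; the numerator there equals -881/140, nonzero, and no other factor vanishes.
Hence a pole whose order is the multiplicity, 1.


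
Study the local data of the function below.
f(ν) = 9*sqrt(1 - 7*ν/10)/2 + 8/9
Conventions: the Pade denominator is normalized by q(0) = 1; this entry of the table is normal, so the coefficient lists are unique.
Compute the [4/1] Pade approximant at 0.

Taylor coefficients needed (expand at 0): a_0 = 97/18, a_1 = -63/40, a_2 = -441/1600, a_3 = -3087/32000, a_4 = -21609/512000, a_5 = -1058841/51200000.
Write the denominator as Q(ν) = 1 + q1*ν. Requiring Q*f - P = O(ν^6) with deg P <= 4 kills the coefficients of ν^5..ν^5 in Q*f:
  ν^5: a_5 + q1*a_4 = 0, i.e. -1058841/51200000 + (-21609/512000)*q1 = 0.
Solving this linear system: q1 = -49/100.
The numerator is Q*f truncated at degree 4: P0 = a_0 = 97/18; P1 = a_1 + q1*a_0 = -1897/450; P2 = a_2 + q1*a_1 = 3969/8000; P3 = a_3 + q1*a_2 = 3087/80000; P4 = a_4 + q1*a_3 = 64827/12800000.

The Pade approximant has numerator coefficients [97/18, -1897/450, 3969/8000, 3087/80000, 64827/12800000]; denominator coefficients [1, -49/100].


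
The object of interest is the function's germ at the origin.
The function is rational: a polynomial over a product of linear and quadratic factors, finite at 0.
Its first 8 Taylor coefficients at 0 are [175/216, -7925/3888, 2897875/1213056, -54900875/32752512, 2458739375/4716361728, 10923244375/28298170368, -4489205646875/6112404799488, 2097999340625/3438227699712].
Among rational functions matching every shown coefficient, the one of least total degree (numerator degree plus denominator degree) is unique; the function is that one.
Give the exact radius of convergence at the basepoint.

No rational of total degree below 6 reproduces all 8 coefficients; solving the [2/4] Pade equations on them gives f(k) = (-10*k**2/13 - 8*k/3 + 14/3)/(k**2 + 7*k/3 + 12/5)**2, whose expansion matches every shown term.
Denominator factor (k**2 + 7*k/3 + 12/5)^2: discriminant -187/45, complex-conjugate roots (-7/6) + ((1/30)*sqrt(935))*i and (-7/6) - ((1/30)*sqrt(935))*i; poles of order 2, moduli (2/5)*sqrt(15) and (2/5)*sqrt(15).
The radius of convergence is the smallest modulus among the singular points: (2/5)*sqrt(15).

The radius of convergence is (2/5)*sqrt(15).


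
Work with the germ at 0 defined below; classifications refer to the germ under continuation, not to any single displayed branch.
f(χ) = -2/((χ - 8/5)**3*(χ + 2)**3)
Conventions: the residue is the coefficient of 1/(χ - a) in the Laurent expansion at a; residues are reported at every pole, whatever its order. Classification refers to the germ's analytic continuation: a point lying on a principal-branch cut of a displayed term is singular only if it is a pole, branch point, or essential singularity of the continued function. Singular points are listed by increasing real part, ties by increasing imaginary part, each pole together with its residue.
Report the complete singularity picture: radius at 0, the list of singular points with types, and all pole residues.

Radius of convergence at 0: 8/5.
At -2: a pole of order 3; residue 3125/157464.
At 8/5: a pole of order 3; residue -3125/157464.

Denominator factor (χ + 2)^3: pole of order 3 at -2, modulus 2.
Denominator factor (χ - 8/5)^3: pole of order 3 at 8/5, modulus 8/5.
The radius of convergence is the smallest modulus among the singular points: 8/5.
At the order-3 pole -2 set g(χ) = (χ - (-2))^3*f(χ) = -2/(χ - 8/5)**3.
Order-3 pole: residue = g''(a)/2; g''(-2) = 3125/78732, so the residue is 3125/157464.
At the order-3 pole 8/5 set g(χ) = (χ - (8/5))^3*f(χ) = -2/(χ + 2)**3.
Order-3 pole: residue = g''(a)/2; g''(8/5) = -3125/78732, so the residue is -3125/157464.
List the singular points by increasing real part (a conjugate pair: the negative imaginary part first).


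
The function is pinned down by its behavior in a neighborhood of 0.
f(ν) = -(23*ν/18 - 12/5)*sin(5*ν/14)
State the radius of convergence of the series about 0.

The radius of convergence is infinite.

The factor -sin(5*ν/14) is entire and contributes no finite singular point.
The polynomial part has no poles.
No finite singular points: the Taylor series at 0 converges everywhere.


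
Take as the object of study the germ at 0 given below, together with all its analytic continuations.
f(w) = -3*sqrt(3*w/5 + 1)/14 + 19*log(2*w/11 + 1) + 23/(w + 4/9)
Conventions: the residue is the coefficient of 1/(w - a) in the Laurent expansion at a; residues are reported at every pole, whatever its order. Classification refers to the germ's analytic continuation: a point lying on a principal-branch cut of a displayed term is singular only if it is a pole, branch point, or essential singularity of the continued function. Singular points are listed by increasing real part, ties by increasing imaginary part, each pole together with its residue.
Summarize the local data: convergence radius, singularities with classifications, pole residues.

Radius of convergence at 0: 4/9.
At -11/2: a logarithmic branch point.
At -5/3: an algebraic (square-root) branch point.
At -4/9: a pole of order 1; residue 23.

Denominator factor (w + 4/9): pole of order 1 at -4/9, modulus 4/9.
Branch term (-3/14)*sqrt(1 - w/(-5/3)): its argument vanishes at w = -5/3, a square-root branch point, modulus 5/3.
Branch term (19)*log(1 - w/(-11/2)): its argument vanishes at w = -11/2, a logarithmic branch point, modulus 11/2.
The radius of convergence is the smallest modulus among the singular points: 4/9.
The branch terms are analytic at -4/9 and contribute nothing to the residue; only the rational part matters.
At the order-1 pole -4/9 set g(w) = (w - (-4/9))*(rational part) = 23.
Simple pole: residue = g(a) at a = -4/9, which is 23.
List the singular points by increasing real part (a conjugate pair: the negative imaginary part first).


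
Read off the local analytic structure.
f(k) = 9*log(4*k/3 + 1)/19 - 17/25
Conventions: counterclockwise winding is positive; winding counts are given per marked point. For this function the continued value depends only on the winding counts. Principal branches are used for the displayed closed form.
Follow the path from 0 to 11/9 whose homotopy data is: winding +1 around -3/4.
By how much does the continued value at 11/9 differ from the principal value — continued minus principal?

The rational part is single-valued and drops out of the difference; each branch term changes only by its own monodromy.
(9/19)*log(1 - k/(-3/4)): each positive loop around -3/4 adds 2*pi*i to the log, so winding +1 contributes (9/19)*(1)*2*pi*i = (18/19)*pi*i.
Summing the contributions at k = 11/9 gives (18/19)*pi*i.

Continued minus principal equals (18/19)*pi*i.


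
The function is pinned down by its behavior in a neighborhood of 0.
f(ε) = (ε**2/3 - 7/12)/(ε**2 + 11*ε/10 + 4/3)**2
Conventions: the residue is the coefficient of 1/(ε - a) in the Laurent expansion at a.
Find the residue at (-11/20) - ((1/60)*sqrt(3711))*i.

The residue is -((2500/4590507)*sqrt(3711))*i.

The factor ε**2 + 11*ε/10 + 4/3 splits as (ε - a)(ε - a') with a = (-11/20) - ((1/60)*sqrt(3711))*i, a' = (-11/20) + ((1/60)*sqrt(3711))*i. At the order-2 pole a set g(ε) = (ε - a)^2*f(ε) = [ε**2/3 - 7/12] / (ε - a')^2.
Order-2 pole: residue = g'(a); g'((-11/20) - ((1/60)*sqrt(3711))*i) = -((2500/4590507)*sqrt(3711))*i, so the residue is -((2500/4590507)*sqrt(3711))*i.


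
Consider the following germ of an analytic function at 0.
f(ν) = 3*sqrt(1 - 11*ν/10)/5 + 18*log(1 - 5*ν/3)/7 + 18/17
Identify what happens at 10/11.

The term (3/5)*sqrt(1 - ν/(10/11)) has argument 1 - 10/11/(10/11) = 0 at 10/11: a square-root (algebraic, two-sheeted) branch point; the remaining terms are analytic or single-valued there.

The point is an algebraic (square-root) branch point.


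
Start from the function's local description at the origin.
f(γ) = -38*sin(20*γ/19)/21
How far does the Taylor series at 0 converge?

The radius of convergence is infinite.

The factor sin(20*γ/19) is entire and contributes no finite singular point.
The polynomial part has no poles.
No finite singular points: the Taylor series at 0 converges everywhere.


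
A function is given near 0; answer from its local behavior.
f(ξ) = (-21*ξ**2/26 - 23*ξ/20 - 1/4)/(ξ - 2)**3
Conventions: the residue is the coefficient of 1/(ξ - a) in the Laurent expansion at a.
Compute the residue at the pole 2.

At the order-3 pole 2 set g(ξ) = (ξ - (2))^3*f(ξ) = -21*ξ**2/26 - 23*ξ/20 - 1/4.
Order-3 pole: residue = g''(a)/2; g''(2) = -21/13, so the residue is -21/26.

The residue is -21/26.


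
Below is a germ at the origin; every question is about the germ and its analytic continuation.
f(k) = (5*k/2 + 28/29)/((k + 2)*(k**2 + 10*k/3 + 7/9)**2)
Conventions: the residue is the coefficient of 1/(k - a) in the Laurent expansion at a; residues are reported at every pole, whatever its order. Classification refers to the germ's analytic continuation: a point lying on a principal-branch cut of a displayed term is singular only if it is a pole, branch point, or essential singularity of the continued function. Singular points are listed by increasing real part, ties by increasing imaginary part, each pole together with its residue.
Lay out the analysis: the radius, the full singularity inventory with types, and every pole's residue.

Radius of convergence at 0: 5/3 - sqrt(2).
At -5/3 - sqrt(2): a pole of order 2; residue 9477/16762 + (79111/268192)*sqrt(2).
At -2: a pole of order 1; residue -9477/8381.
At -5/3 + sqrt(2): a pole of order 2; residue 9477/16762 - (79111/268192)*sqrt(2).


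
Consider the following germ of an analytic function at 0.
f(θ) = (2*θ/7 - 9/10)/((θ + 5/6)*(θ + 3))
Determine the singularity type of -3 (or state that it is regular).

The denominator factor θ + 3 vanishes at -3 and appears to the power 1; the numerator there equals -123/70, nonzero, and no other factor vanishes.
Hence a pole whose order is the multiplicity, 1.

The point is a pole of order 1.


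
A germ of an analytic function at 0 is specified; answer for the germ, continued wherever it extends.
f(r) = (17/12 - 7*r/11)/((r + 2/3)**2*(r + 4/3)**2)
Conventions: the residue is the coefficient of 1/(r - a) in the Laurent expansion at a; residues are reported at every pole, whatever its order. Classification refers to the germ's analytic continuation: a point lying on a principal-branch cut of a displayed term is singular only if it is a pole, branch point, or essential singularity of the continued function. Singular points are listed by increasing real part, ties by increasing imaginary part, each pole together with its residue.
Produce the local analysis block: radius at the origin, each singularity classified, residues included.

Radius of convergence at 0: 2/3.
At -4/3: a pole of order 2; residue 2439/176.
At -2/3: a pole of order 2; residue -2439/176.

Denominator factor (r + 4/3)^2: pole of order 2 at -4/3, modulus 4/3.
Denominator factor (r + 2/3)^2: pole of order 2 at -2/3, modulus 2/3.
The radius of convergence is the smallest modulus among the singular points: 2/3.
At the order-2 pole -4/3 set g(r) = (r - (-4/3))^2*f(r) = (17/12 - 7*r/11)/(r + 2/3)**2.
Order-2 pole: residue = g'(a); g'(-4/3) = 2439/176, so the residue is 2439/176.
At the order-2 pole -2/3 set g(r) = (r - (-2/3))^2*f(r) = (17/12 - 7*r/11)/(r + 4/3)**2.
Order-2 pole: residue = g'(a); g'(-2/3) = -2439/176, so the residue is -2439/176.
List the singular points by increasing real part (a conjugate pair: the negative imaginary part first).


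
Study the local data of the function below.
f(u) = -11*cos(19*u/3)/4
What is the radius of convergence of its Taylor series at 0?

The radius of convergence is infinite.

The factor cos(19*u/3) is entire and contributes no finite singular point.
The polynomial part has no poles.
No finite singular points: the Taylor series at 0 converges everywhere.


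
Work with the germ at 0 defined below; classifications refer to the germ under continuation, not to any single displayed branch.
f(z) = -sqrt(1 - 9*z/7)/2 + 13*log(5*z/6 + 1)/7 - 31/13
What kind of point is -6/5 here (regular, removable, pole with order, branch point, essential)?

The point is a logarithmic branch point.

The term (13/7)*log(1 - z/(-6/5)) has argument 1 - -6/5/(-6/5) = 0 at -6/5: a logarithmic (infinitely-sheeted) branch point; the remaining terms are analytic or single-valued there.


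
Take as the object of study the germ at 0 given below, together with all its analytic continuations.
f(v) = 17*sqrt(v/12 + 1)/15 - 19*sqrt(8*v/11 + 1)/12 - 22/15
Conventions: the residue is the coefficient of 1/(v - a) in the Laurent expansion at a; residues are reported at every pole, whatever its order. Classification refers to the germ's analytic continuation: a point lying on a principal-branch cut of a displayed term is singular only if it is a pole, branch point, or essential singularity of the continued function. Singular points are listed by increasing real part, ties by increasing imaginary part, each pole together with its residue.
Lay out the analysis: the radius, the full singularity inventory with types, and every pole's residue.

Branch term (-19/12)*sqrt(1 - v/(-11/8)): its argument vanishes at v = -11/8, a square-root branch point, modulus 11/8.
Branch term (17/15)*sqrt(1 - v/(-12)): its argument vanishes at v = -12, a square-root branch point, modulus 12.
The radius of convergence is the smallest modulus among the singular points: 11/8.
List the singular points by increasing real part (a conjugate pair: the negative imaginary part first).

Radius of convergence at 0: 11/8.
At -12: an algebraic (square-root) branch point.
At -11/8: an algebraic (square-root) branch point.


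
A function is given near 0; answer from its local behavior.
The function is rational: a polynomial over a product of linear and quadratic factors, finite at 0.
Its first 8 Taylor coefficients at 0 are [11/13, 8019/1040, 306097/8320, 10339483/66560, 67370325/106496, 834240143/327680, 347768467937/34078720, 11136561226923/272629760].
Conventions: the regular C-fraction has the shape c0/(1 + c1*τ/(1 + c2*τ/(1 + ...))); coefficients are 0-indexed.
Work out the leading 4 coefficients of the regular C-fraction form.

The regular C-fraction coefficients are [11/13, -729/80, 253171/58320, -440/729].

Taylor coefficients (read off): a_0 = 11/13, a_1 = 8019/1040, a_2 = 306097/8320, a_3 = 10339483/66560.
c0 = a_0 = 11/13. Peel one level at a time: if S = 1 + c*τ/S' with S'(0) = 1, then c is the τ-coefficient of S and S' = c*τ/(S - 1).
S_1 = c0/f = 1 + (-729/80)*τ + (253171/6400)*τ^2 + ...; c1 = -729/80.
S_2 = c1*τ/(S_1 - 1) = 1 + (253171/58320)*τ + (2784881/1062882)*τ^2 + ...; c2 = 253171/58320.
S_3 = c2*τ/(S_2 - 1) = 1 + (-440/729)*τ + ...; c3 = -440/729.


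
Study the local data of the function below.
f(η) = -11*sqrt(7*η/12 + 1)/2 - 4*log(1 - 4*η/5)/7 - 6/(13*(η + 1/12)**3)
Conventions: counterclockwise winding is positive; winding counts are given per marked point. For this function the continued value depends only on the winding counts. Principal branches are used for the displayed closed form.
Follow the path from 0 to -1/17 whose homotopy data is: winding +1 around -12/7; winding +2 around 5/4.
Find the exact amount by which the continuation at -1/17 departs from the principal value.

Continued minus principal equals ((11/102)*sqrt(10047)) - ((16/7)*pi)*i.

The rational part is single-valued and drops out of the difference; each branch term changes only by its own monodromy.
(-11/2)*sqrt(1 - η/(-12/7)): winding +1 is odd, the square root flips sign, contributing -2*(-11/2)*sqrt(1 - (-1/17)/(-12/7)) = -2*(-11/2)*sqrt(197/204) = (11/102)*sqrt(10047).
(-4/7)*log(1 - η/(5/4)): each positive loop around 5/4 adds 2*pi*i to the log, so winding +2 contributes (-4/7)*(2)*2*pi*i = -(16/7)*pi*i.
Summing the contributions at η = -1/17 gives ((11/102)*sqrt(10047)) - ((16/7)*pi)*i.


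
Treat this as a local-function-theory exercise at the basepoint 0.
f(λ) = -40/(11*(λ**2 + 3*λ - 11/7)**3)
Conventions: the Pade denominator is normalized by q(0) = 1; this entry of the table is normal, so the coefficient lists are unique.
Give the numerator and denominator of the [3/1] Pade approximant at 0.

Taylor coefficients needed (expand at 0): a_0 = 13720/14641, a_1 = 864360/161051, a_2 = 39472440/1771561, a_3 = 1536832080/19487171, a_4 = 54488966280/214358881.
Write the denominator as Q(λ) = 1 + q1*λ. Requiring Q*f - P = O(λ^5) with deg P <= 3 kills the coefficients of λ^4..λ^4 in Q*f:
  λ^4: a_4 + q1*a_3 = 0, i.e. 54488966280/214358881 + (1536832080/19487171)*q1 = 0.
Solving this linear system: q1 = -27017/8382.
The numerator is Q*f truncated at degree 3: P0 = a_0 = 13720/14641; P1 = a_1 + q1*a_0 = 143984540/61360431; P2 = a_2 + q1*a_1 = 1120930860/224988247; P3 = a_3 + q1*a_2 = 17439855580/2474870717.

The Pade approximant has numerator coefficients [13720/14641, 143984540/61360431, 1120930860/224988247, 17439855580/2474870717]; denominator coefficients [1, -27017/8382].


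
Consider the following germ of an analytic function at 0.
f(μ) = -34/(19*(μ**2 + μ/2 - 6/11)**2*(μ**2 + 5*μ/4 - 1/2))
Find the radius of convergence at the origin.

The radius of convergence is -5/8 + (1/8)*sqrt(57).

Denominator factor (μ**2 + μ/2 - 6/11)^2: discriminant 107/44, real irrational roots -1/4 + (1/44)*sqrt(1177) and -1/4 - (1/44)*sqrt(1177); poles of order 2, moduli -1/4 + (1/44)*sqrt(1177) and 1/4 + (1/44)*sqrt(1177).
Denominator factor (μ**2 + 5*μ/4 - 1/2): discriminant 57/16, real irrational roots -5/8 + (1/8)*sqrt(57) and -5/8 - (1/8)*sqrt(57); poles of order 1, moduli -5/8 + (1/8)*sqrt(57) and 5/8 + (1/8)*sqrt(57).
The radius of convergence is the smallest modulus among the singular points: -5/8 + (1/8)*sqrt(57).


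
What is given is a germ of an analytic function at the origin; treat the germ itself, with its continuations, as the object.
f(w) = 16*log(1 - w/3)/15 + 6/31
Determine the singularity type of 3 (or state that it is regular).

The point is a logarithmic branch point.

The term (16/15)*log(1 - w/(3)) has argument 1 - 3/(3) = 0 at 3: a logarithmic (infinitely-sheeted) branch point; the remaining terms are analytic or single-valued there.


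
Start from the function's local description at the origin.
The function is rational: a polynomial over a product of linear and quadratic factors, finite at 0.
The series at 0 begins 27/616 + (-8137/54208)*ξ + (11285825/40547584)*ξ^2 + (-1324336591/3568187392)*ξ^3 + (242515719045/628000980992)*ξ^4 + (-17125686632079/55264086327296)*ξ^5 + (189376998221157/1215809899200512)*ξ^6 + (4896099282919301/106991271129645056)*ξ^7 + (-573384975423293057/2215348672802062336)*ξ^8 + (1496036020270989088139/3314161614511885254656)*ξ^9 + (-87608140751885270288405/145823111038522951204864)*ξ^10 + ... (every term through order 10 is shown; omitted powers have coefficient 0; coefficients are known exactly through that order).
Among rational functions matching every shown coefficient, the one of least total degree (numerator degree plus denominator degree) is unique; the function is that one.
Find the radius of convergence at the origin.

The radius of convergence is sqrt(2).

No rational of total degree below 9 reproduces all 11 coefficients; solving the [2/7] Pade equations on them gives f(ξ) = (24*ξ**2/17 - ξ - 27/14)/((ξ - 11/2)*(ξ**2 + 11*ξ/4 + 2)**3), whose expansion matches every shown term.
Denominator factor (ξ - 11/2): pole of order 1 at 11/2, modulus 11/2.
Denominator factor (ξ**2 + 11*ξ/4 + 2)^3: discriminant -7/16, complex-conjugate roots (-11/8) + ((1/8)*sqrt(7))*i and (-11/8) - ((1/8)*sqrt(7))*i; poles of order 3, moduli sqrt(2) and sqrt(2).
The radius of convergence is the smallest modulus among the singular points: sqrt(2).


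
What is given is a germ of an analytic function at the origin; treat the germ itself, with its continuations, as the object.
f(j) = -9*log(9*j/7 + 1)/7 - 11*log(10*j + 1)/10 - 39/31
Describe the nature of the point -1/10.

The point is a logarithmic branch point.

The term (-11/10)*log(1 - j/(-1/10)) has argument 1 - -1/10/(-1/10) = 0 at -1/10: a logarithmic (infinitely-sheeted) branch point; the remaining terms are analytic or single-valued there.


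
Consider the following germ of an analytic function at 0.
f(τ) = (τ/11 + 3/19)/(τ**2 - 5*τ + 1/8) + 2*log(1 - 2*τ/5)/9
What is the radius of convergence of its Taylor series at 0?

The radius of convergence is 5/2 - (7/4)*sqrt(2).

Denominator factor (τ**2 - 5*τ + 1/8): discriminant 49/2, real irrational roots 5/2 + (7/4)*sqrt(2) and 5/2 - (7/4)*sqrt(2); poles of order 1, moduli 5/2 + (7/4)*sqrt(2) and 5/2 - (7/4)*sqrt(2).
Branch term (2/9)*log(1 - τ/(5/2)): its argument vanishes at τ = 5/2, a logarithmic branch point, modulus 5/2.
The radius of convergence is the smallest modulus among the singular points: 5/2 - (7/4)*sqrt(2).


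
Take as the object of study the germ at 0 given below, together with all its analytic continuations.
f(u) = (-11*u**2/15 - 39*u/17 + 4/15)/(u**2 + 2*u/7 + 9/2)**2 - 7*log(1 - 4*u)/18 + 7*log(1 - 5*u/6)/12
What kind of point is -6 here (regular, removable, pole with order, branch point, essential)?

The point is a regular point.

Denominator factors: u**2 + 2*u/7 + 9/2 = 543/14 at u = -6 — none vanishes.
Branch term log(1 - u/(6/5)): argument at -6 is 6, nonzero, so -6 is not its branch point (a point on a principal cut is still regular for the continued germ).
Branch term log(1 - u/(1/4)): argument at -6 is 25, nonzero, so -6 is not its branch point (a point on a principal cut is still regular for the continued germ).
So the germ continues analytically to -6.


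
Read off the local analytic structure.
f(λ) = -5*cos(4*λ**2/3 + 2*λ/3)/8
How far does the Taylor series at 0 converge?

The radius of convergence is infinite.

The factor cos(4*λ**2/3 + 2*λ/3) is entire and contributes no finite singular point.
The polynomial part has no poles.
No finite singular points: the Taylor series at 0 converges everywhere.


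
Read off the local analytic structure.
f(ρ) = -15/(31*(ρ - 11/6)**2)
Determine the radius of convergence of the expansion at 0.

The radius of convergence is 11/6.

Denominator factor (ρ - 11/6)^2: pole of order 2 at 11/6, modulus 11/6.
The radius of convergence is the smallest modulus among the singular points: 11/6.


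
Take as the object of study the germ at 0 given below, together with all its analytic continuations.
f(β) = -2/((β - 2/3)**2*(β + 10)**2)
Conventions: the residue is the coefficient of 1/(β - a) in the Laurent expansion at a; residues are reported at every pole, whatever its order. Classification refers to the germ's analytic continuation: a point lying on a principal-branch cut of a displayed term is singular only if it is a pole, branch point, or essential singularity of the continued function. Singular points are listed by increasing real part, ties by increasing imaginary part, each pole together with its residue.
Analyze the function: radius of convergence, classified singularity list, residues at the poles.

Radius of convergence at 0: 2/3.
At -10: a pole of order 2; residue -27/8192.
At 2/3: a pole of order 2; residue 27/8192.

Denominator factor (β + 10)^2: pole of order 2 at -10, modulus 10.
Denominator factor (β - 2/3)^2: pole of order 2 at 2/3, modulus 2/3.
The radius of convergence is the smallest modulus among the singular points: 2/3.
At the order-2 pole -10 set g(β) = (β - (-10))^2*f(β) = -2/(β - 2/3)**2.
Order-2 pole: residue = g'(a); g'(-10) = -27/8192, so the residue is -27/8192.
At the order-2 pole 2/3 set g(β) = (β - (2/3))^2*f(β) = -2/(β + 10)**2.
Order-2 pole: residue = g'(a); g'(2/3) = 27/8192, so the residue is 27/8192.
List the singular points by increasing real part (a conjugate pair: the negative imaginary part first).


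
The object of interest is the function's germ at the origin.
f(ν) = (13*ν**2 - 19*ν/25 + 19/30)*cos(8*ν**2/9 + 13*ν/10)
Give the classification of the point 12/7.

There is no denominator, hence no pole anywhere.
The factor cos(8*ν**2/9 + 13*ν/10) is entire.
So the germ continues analytically to 12/7.

The point is a regular point.


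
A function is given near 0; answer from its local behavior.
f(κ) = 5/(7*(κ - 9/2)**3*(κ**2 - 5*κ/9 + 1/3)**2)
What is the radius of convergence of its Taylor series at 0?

Denominator factor (κ**2 - 5*κ/9 + 1/3)^2: discriminant -83/81, complex-conjugate roots (5/18) + ((1/18)*sqrt(83))*i and (5/18) - ((1/18)*sqrt(83))*i; poles of order 2, moduli (1/3)*sqrt(3) and (1/3)*sqrt(3).
Denominator factor (κ - 9/2)^3: pole of order 3 at 9/2, modulus 9/2.
The radius of convergence is the smallest modulus among the singular points: (1/3)*sqrt(3).

The radius of convergence is (1/3)*sqrt(3).


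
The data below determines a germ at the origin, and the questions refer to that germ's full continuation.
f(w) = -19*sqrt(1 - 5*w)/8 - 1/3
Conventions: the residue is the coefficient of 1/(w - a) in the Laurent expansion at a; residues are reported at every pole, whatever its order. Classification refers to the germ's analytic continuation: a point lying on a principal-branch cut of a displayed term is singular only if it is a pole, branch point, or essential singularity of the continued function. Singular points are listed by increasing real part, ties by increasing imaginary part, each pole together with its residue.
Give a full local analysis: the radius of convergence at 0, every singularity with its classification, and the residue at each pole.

Branch term (-19/8)*sqrt(1 - w/(1/5)): its argument vanishes at w = 1/5, a square-root branch point, modulus 1/5.
The radius of convergence is the smallest modulus among the singular points: 1/5.

Radius of convergence at 0: 1/5.
At 1/5: an algebraic (square-root) branch point.


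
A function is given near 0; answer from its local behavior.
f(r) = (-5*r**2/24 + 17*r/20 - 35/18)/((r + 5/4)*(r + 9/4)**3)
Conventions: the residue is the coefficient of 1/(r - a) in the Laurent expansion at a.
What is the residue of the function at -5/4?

The residue is -3839/1152.

At the order-1 pole -5/4 set g(r) = (r - (-5/4))*f(r) = (-5*r**2/24 + 17*r/20 - 35/18)/(r + 9/4)**3.
Simple pole: residue = g(a) at a = -5/4, which is -3839/1152.


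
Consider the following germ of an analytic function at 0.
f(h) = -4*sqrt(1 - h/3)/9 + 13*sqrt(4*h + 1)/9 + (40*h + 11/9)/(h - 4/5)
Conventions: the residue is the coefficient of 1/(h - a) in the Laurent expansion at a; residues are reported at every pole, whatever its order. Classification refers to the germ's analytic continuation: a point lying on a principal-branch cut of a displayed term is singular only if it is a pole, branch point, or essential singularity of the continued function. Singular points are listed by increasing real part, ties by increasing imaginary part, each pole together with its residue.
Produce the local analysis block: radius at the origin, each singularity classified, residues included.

Denominator factor (h - 4/5): pole of order 1 at 4/5, modulus 4/5.
Branch term (13/9)*sqrt(1 - h/(-1/4)): its argument vanishes at h = -1/4, a square-root branch point, modulus 1/4.
Branch term (-4/9)*sqrt(1 - h/(3)): its argument vanishes at h = 3, a square-root branch point, modulus 3.
The radius of convergence is the smallest modulus among the singular points: 1/4.
The branch terms are analytic at 4/5 and contribute nothing to the residue; only the rational part matters.
At the order-1 pole 4/5 set g(h) = (h - (4/5))*(rational part) = 40*h + 11/9.
Simple pole: residue = g(a) at a = 4/5, which is 299/9.
List the singular points by increasing real part (a conjugate pair: the negative imaginary part first).

Radius of convergence at 0: 1/4.
At -1/4: an algebraic (square-root) branch point.
At 4/5: a pole of order 1; residue 299/9.
At 3: an algebraic (square-root) branch point.


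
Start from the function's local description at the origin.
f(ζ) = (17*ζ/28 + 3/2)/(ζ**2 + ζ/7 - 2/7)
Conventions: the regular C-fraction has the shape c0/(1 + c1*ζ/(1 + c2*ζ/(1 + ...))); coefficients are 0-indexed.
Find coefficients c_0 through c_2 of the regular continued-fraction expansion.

Taylor coefficients (expand at 0): a_0 = -21/4, a_1 = -19/4, a_2 = -83/4.
c0 = a_0 = -21/4. Peel one level at a time: if S = 1 + c*ζ/S' with S'(0) = 1, then c is the ζ-coefficient of S and S' = c*ζ/(S - 1).
S_1 = c0/f = 1 + (-19/21)*ζ + (-1382/441)*ζ^2 + ...; c1 = -19/21.
S_2 = c1*ζ/(S_1 - 1) = 1 + (-1382/399)*ζ + ...; c2 = -1382/399.

The regular C-fraction coefficients are [-21/4, -19/21, -1382/399].


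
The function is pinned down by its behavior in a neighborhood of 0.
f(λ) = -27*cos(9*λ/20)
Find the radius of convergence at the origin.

The radius of convergence is infinite.

The factor cos(9*λ/20) is entire and contributes no finite singular point.
The polynomial part has no poles.
No finite singular points: the Taylor series at 0 converges everywhere.


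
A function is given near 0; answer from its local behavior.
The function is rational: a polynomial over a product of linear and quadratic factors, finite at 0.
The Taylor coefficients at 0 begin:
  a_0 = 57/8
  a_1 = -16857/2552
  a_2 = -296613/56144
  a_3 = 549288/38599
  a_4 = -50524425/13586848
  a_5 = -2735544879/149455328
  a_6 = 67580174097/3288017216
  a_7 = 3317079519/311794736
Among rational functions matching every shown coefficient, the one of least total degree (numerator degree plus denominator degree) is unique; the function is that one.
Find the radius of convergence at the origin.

The radius of convergence is (1/3)*sqrt(6).

No rational of total degree below 3 reproduces all 8 coefficients; solving the [1/2] Pade equations on them gives f(w) = (19/4 - 15*w/29)/(w**2 + 6*w/11 + 2/3), whose expansion matches every shown term.
Denominator factor (w**2 + 6*w/11 + 2/3): discriminant -860/363, complex-conjugate roots (-3/11) + ((1/33)*sqrt(645))*i and (-3/11) - ((1/33)*sqrt(645))*i; poles of order 1, moduli (1/3)*sqrt(6) and (1/3)*sqrt(6).
The radius of convergence is the smallest modulus among the singular points: (1/3)*sqrt(6).
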